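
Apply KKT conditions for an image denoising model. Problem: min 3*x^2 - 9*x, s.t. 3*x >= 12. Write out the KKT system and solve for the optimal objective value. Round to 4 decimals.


Step 1: Try lambda = 0 (constraint inactive).
x_unc = 9/(2*3) = 1.5
Check: 3*1.5 = 4.5 < 12 -- violated!
Step 2: Constraint must be active: 3*x = 12
x* = 12/3 = 4.0
lambda = (2*3*4.0 - 9)/3 = 5.0
Step 3: Compute optimal value.
f(x*) = 3*4.0^2 - 9*4.0 = 12.0


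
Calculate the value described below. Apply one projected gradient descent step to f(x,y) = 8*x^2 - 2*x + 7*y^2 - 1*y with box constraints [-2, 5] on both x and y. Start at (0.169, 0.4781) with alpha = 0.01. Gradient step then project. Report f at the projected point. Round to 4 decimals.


Step 1: Compute gradient at (0.169, 0.4781).
grad_x = 2*8*0.169 - 2 = 0.704
grad_y = 2*7*0.4781 - 1 = 5.6934
Step 2: Gradient step.
x_raw = 0.169 - 0.01*0.704 = 0.162
y_raw = 0.4781 - 0.01*5.6934 = 0.4212
Step 3: Project onto [-2, 5].
x_proj = clip(0.162) = 0.162
y_proj = clip(0.4212) = 0.4212
Step 4: Evaluate f.
f(0.162, 0.4212) = 0.7064


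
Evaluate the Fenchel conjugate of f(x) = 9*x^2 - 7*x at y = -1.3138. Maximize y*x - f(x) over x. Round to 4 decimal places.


f*(y) = sup_x {y*x - a*x^2 - b*x} = sup_x {(y-b)*x - a*x^2}
FOC: (y - b) - 2a*x = 0 => x* = (y - b)/(2a)
x* = (-1.3138 + 7)/(2*9) = 0.3159
f*(-1.3138) = (y-b)^2/(4a) = (-1.3138 + 7)^2/(4*9)
= 32.3329/36 = 0.8981


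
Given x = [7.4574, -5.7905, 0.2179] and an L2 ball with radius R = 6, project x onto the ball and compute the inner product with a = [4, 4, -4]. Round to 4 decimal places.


Step 1: Compute ||x|| (intermediates to 6 decimals).
||x|| = sqrt(7.4574^2 + (-5.7905)^2 + 0.2179^2) = 9.444056
Step 2: Project.
Since ||x|| > R, scale = R/||x|| = 6/9.444056 = 0.63532, proj(x) = scale * x
proj(x) = [4.737835, -3.67882, 0.138436]
Step 3: Dot product.
a^T * proj(x) = 4*4.737835 + 4*(-3.67882) - 4*0.138436 = 3.6823


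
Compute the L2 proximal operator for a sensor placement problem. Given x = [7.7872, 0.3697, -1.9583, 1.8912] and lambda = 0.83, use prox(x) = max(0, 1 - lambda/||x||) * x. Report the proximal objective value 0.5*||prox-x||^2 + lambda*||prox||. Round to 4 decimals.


Step 1: Compute ||x||.
||x|| = 8.2576
Step 2: Compute scaling factor.
scale = max(0, 1 - 0.83/8.2576) = 0.8995
Step 3: prox(x) = [7.0045, 0.3325, -1.7615, 1.7011]
||prox(x)|| = 7.4276
Step 4: Proximal objective.
0.5*||prox-x||^2 = 0.3445
lambda*||prox|| = 6.1649
Total = 6.5094


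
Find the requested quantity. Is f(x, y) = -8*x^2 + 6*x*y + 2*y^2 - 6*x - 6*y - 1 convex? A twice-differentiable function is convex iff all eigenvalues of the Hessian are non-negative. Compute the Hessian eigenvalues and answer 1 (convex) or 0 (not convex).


The Hessian of f(x,y) = -8*x^2 + 6*x*y + 2*y^2 - 6*x - 6*y - 1 is:
H = [[-16, 6], [6, 4]]
Trace = -16 + 4 = -12
Determinant = -16*4 - (6)^2 = -100
Discriminant = (-12)^2 - 4*-100 = 544.0
Eigenvalues: lambda_1 = -17.6619, lambda_2 = 5.6619
The function is not convex.

0


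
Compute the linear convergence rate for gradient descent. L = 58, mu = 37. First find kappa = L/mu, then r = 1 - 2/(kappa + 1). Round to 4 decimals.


Step 1: Compute the condition number.
kappa = L/mu = 58/37 = 1.5676
Step 2: Compute the convergence rate.
r = 1 - 2/(kappa + 1) = 1 - 2*mu/(L + mu) = (L - mu)/(L + mu) = 21/95 = 0.2211


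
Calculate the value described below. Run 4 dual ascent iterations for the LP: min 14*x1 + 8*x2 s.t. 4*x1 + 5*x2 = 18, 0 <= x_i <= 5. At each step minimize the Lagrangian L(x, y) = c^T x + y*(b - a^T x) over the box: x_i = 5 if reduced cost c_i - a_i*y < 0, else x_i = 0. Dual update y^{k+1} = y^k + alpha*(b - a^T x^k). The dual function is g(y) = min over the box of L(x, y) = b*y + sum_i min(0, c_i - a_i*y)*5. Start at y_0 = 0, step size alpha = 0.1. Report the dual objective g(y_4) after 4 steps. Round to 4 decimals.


Dual ascent for LP: min 14*x1 + 8*x2, 4*x1 + 5*x2 = 18, 0 <= x_i <= 5
Step 1: y^k = 0.0, reduced costs: (14.0, 8.0)
  x^k = (0.0, 0.0), subgradient = b - a^T x = 18.0
  y^{k+1} = 0.0 + 0.1*18.0 = 1.8
Step 2: y^k = 1.8, reduced costs: (6.8, -1.0)
  x^k = (0.0, 5.0), subgradient = b - a^T x = -7.0
  y^{k+1} = 1.8 + 0.1*-7.0 = 1.1
Step 3: y^k = 1.1, reduced costs: (9.6, 2.5)
  x^k = (0.0, 0.0), subgradient = b - a^T x = 18.0
  y^{k+1} = 1.1 + 0.1*18.0 = 2.9
Step 4: y^k = 2.9, reduced costs: (2.4, -6.5)
  x^k = (0.0, 5.0), subgradient = b - a^T x = -7.0
  y^{k+1} = 2.9 + 0.1*-7.0 = 2.2
Dual objective at y_4 = 2.2: reduced costs (5.2, -3.0), box minimizer x = (0.0, 5.0)
g(y_4) = b*y + (c1 - a1*y)*x1 + (c2 - a2*y)*x2 = 18*2.2 + 5.2*0.0 + (-3.0)*5.0 = 39.6 + 0.0 - 15.0 = 24.6


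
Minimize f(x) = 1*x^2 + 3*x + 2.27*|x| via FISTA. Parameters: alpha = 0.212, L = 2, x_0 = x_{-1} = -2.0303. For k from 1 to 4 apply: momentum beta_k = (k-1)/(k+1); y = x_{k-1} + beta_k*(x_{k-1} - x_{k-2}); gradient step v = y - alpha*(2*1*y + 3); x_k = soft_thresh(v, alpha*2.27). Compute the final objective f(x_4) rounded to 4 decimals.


FISTA on f(x) = 1*x^2 + 3*x + 2.27*|x|
L = 2, alpha = 0.212
Iteration 1: beta = 0.0, y = -2.0303 + 0.0*(-2.0303 + 2.0303) = -2.0303
  grad(y) = -1.0606, v = y - alpha*grad = -1.8055
  prox(v) = soft_thresh(-1.8055, 0.4812) = -1.3242
Iteration 2: beta = 0.3333, y = -1.3242 + 0.3333*(-1.3242 + 2.0303) = -1.0889
  grad(y) = 0.8223, v = y - alpha*grad = -1.2632
  prox(v) = soft_thresh(-1.2632, 0.4812) = -0.7819
Iteration 3: beta = 0.5, y = -0.7819 + 0.5*(-0.7819 + 1.3242) = -0.5108
  grad(y) = 1.9784, v = y - alpha*grad = -0.9302
  prox(v) = soft_thresh(-0.9302, 0.4812) = -0.449
Iteration 4: beta = 0.6, y = -0.449 + 0.6*(-0.449 + 0.7819) = -0.2492
  grad(y) = 2.5016, v = y - alpha*grad = -0.7795
  prox(v) = soft_thresh(-0.7795, 0.4812) = -0.2983
f(x_4) = 1*(-0.2983)^2 + 3*(-0.2983) + 2.27*|-0.2983| = -0.1288


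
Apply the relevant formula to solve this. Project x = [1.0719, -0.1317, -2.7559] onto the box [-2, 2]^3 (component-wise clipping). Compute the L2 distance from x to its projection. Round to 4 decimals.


Project each component onto [-2, 2].
clip(1.0719) = 1.0719, clip(-0.1317) = -0.1317, clip(-2.7559) = -2.0
Projection = [1.0719, -0.1317, -2.0]
Squared diffs: [0.0, 0.0, 0.5714]
Distance = sqrt(0.5714) = 0.7559


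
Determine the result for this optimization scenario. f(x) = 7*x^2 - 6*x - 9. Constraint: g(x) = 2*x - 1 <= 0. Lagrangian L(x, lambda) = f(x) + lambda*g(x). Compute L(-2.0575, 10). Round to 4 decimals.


Step 1: Evaluate f(x).
f(-2.0575) = 7*(-2.0575)^2 - 6*(-2.0575) - 9 = 32.9781
Step 2: Evaluate g(x).
g(-2.0575) = 2*-2.0575 - 1 = -5.115
Step 3: Compute Lagrangian.
L = 32.9781 + 10*-5.115 = -18.1719


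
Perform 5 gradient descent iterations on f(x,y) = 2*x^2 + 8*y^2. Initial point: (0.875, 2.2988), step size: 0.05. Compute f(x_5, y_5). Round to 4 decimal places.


Gradient descent on f(x,y) = 2*x^2 + 8*y^2.
Starting point: (0.875, 2.2988), alpha = 0.05
Step 1: grad_x = 2*2*0.875 = 3.5, grad_y = 2*8*2.2988 = 36.7808
  x_1 = 0.875 - 0.05*3.5 = 0.7
  y_1 = 2.2988 - 0.05*36.7808 = 0.4598
Step 2: grad_x = 2*2*0.7 = 2.8, grad_y = 2*8*0.4598 = 7.3562
  x_2 = 0.7 - 0.05*2.8 = 0.56
  y_2 = 0.4598 - 0.05*7.3562 = 0.092
Step 3: grad_x = 2*2*0.56 = 2.24, grad_y = 2*8*0.092 = 1.4712
  x_3 = 0.56 - 0.05*2.24 = 0.448
  y_3 = 0.092 - 0.05*1.4712 = 0.0184
Step 4: grad_x = 2*2*0.448 = 1.792, grad_y = 2*8*0.0184 = 0.2942
  x_4 = 0.448 - 0.05*1.792 = 0.3584
  y_4 = 0.0184 - 0.05*0.2942 = 0.0037
Step 5: grad_x = 2*2*0.3584 = 1.4336, grad_y = 2*8*0.0037 = 0.0588
  x_5 = 0.3584 - 0.05*1.4336 = 0.2867
  y_5 = 0.0037 - 0.05*0.0588 = 0.0007
f(0.2867, 0.0007) = 2*0.2867^2 + 8*0.0007^2 = 0.1644


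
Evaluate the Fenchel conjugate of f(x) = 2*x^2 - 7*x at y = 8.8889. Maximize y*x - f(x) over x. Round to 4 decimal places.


f*(y) = sup_x {y*x - a*x^2 - b*x} = sup_x {(y-b)*x - a*x^2}
FOC: (y - b) - 2a*x = 0 => x* = (y - b)/(2a)
x* = (8.8889 + 7)/(2*2) = 3.9722
f*(8.8889) = (y-b)^2/(4a) = (8.8889 + 7)^2/(4*2)
= 252.4571/8 = 31.5571


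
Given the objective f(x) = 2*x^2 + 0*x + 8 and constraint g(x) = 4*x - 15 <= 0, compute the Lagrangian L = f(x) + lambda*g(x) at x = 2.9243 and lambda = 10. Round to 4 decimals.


Step 1: Evaluate f(x).
f(2.9243) = 2*2.9243^2 + 0*2.9243 + 8 = 25.1031
Step 2: Evaluate g(x).
g(2.9243) = 4*2.9243 - 15 = -3.3028
Step 3: Compute Lagrangian.
L = 25.1031 + 10*-3.3028 = -7.9249


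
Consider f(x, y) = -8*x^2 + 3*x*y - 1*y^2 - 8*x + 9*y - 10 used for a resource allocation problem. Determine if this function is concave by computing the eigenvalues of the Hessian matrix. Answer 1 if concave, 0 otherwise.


The Hessian of f(x,y) = -8*x^2 + 3*x*y - 1*y^2 - 8*x + 9*y - 10 is:
H = [[-16, 3], [3, -2]]
Trace = -16 - 2 = -18
Determinant = -16*-2 - (3)^2 = 23
Discriminant = (-18)^2 - 4*23 = 232.0
Eigenvalues: lambda_1 = -16.6158, lambda_2 = -1.3842
The function is concave.

1


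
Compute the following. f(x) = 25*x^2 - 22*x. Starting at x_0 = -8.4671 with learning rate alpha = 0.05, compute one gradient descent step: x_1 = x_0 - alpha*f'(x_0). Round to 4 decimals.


We compute the gradient at x_0 and apply the update.
f'(x) = 50*x - 22
f'(-8.4671) = 50*-8.4671 - 22 = -445.355
x_1 = -8.4671 - 0.05*-445.355 = 13.8007


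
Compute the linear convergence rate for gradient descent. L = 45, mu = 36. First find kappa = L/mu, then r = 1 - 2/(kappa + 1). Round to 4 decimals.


Step 1: Compute the condition number.
kappa = L/mu = 45/36 = 1.25
Step 2: Compute the convergence rate.
r = 1 - 2/(kappa + 1) = 1 - 2*mu/(L + mu) = (L - mu)/(L + mu) = 9/81 = 0.1111


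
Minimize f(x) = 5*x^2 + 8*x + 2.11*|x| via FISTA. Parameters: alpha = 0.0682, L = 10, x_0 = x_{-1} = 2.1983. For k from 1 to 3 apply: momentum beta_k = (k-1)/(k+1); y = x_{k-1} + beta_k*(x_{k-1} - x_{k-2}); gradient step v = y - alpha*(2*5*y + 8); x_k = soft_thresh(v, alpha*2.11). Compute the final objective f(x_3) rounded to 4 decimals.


FISTA on f(x) = 5*x^2 + 8*x + 2.11*|x|
L = 10, alpha = 0.0682
Iteration 1: beta = 0.0, y = 2.1983 + 0.0*(2.1983 - 2.1983) = 2.1983
  grad(y) = 29.983, v = y - alpha*grad = 0.1535
  prox(v) = soft_thresh(0.1535, 0.1439) = 0.0096
Iteration 2: beta = 0.3333, y = 0.0096 + 0.3333*(0.0096 - 2.1983) = -0.72
  grad(y) = 0.7998, v = y - alpha*grad = -0.7746
  prox(v) = soft_thresh(-0.7746, 0.1439) = -0.6307
Iteration 3: beta = 0.5, y = -0.6307 + 0.5*(-0.6307 - 0.0096) = -0.9508
  grad(y) = -1.5078, v = y - alpha*grad = -0.8479
  prox(v) = soft_thresh(-0.8479, 0.1439) = -0.704
f(x_3) = 5*(-0.704)^2 + 8*(-0.704) + 2.11*|-0.704| = -1.6684


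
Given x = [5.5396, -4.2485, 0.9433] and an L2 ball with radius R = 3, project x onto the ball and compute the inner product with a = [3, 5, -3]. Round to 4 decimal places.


Step 1: Compute ||x|| (intermediates to 6 decimals).
||x|| = sqrt(5.5396^2 + (-4.2485)^2 + 0.9433^2) = 7.044625
Step 2: Project.
Since ||x|| > R, scale = R/||x|| = 3/7.044625 = 0.425857, proj(x) = scale * x
proj(x) = [2.359077, -1.809253, 0.401711]
Step 3: Dot product.
a^T * proj(x) = 3*2.359077 + 5*(-1.809253) - 3*0.401711 = -3.1742


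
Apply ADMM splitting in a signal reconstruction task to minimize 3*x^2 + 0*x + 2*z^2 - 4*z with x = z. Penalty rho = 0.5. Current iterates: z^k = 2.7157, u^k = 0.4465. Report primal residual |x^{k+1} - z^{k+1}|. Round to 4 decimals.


ADMM iteration with rho = 0.5, z^k = 2.7157, u^k = 0.4465
Step 1: x-update.
Minimize 3*x^2 + 0*x + (0.5/2)*(x - 2.7157 + 0.4465)^2
FOC: (2*3 + 0.5)*x = 0 + 0.5*(2.7157 - 0.4465)
x^{k+1} = 0.1746
Step 2: z-update.
Minimize 2*z^2 - 4*z + (0.5/2)*(0.1746 - z + 0.4465)^2
FOC: (2*2 + 0.5)*z = 4 + 0.5*(0.1746 + 0.4465)
z^{k+1} = 0.9579
Step 3: u-update.
u^{k+1} = 0.4465 + 0.1746 - 0.9579 = -0.3368
Step 4: Primal residual = |0.1746 - 0.9579| = 0.7833


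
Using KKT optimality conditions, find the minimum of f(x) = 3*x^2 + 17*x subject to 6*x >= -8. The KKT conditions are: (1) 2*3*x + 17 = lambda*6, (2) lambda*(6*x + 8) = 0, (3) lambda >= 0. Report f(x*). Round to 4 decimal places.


Step 1: Try lambda = 0 (constraint inactive).
x_unc = -17/(2*3) = -2.8333
Check: 6*-2.8333 = -16.9998 < -8 -- violated!
Step 2: Constraint must be active: 6*x = -8
x* = -8/6 = -4/3 = -1.3333 (rounded; the exact value -4/3 is used below)
lambda = (2*3*(-4/3) + 17)/6 = 1.5
Step 3: Compute optimal value.
f(x*) = 3*(-4/3)^2 + 17*(-4/3) = -17.3333


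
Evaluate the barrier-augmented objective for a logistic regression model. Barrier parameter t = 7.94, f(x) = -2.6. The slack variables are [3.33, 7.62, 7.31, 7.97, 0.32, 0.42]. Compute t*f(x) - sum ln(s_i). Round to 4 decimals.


Step 1: Compute log-barrier.
ln values: [1.203, 2.0308, 1.9892, 2.0757, -1.1394, -0.8675]
phi = -(1.203 + 2.0308 + 1.9892 + 2.0757 - 1.1394 - 0.8675) = -5.2917
Step 2: Compute augmented objective.
t*f(x) = 7.94*-2.6 = -20.644
Total = -20.644 - 5.2917 = -25.9357


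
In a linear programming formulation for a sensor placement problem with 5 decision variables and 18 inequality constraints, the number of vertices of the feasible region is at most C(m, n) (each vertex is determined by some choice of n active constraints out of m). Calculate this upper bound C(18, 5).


Each vertex corresponds to some choice of n active constraints out of m, so the number of vertices is at most C(m, n) = m! / (n!(m-n)!).
m = 18, n = 5
Numerator: 18 * 17 * 16 * 15 * 14
Denominator: 5! = 120
C(18, 5) = 8568


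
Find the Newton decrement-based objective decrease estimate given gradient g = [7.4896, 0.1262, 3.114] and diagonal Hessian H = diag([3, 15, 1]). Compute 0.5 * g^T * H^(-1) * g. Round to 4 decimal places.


Step 1: H is diagonal, so H^(-1) * g = [2.4965, 0.0084, 3.114].
Step 2: g^T H^(-1) g = sum_i g_i^2 / H_ii
  = (7.4896)^2/3 + (0.1262)^2/15 + (3.114)^2/1
  = 18.698 + 0.0011 + 9.697 = 28.3961
Step 3: Objective decrease = 0.5 * g^T H^(-1) g = 14.198


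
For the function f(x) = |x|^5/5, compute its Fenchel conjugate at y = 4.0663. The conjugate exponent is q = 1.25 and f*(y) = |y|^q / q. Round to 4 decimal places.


The conjugate exponent q satisfies 1/p + 1/q = 1.
p = 5, so q = 5/(5 - 1) = 1.25
|y|^q = 4.0663^1.25 = 5.7743
f*(4.0663) = 5.7743 / 1.25 = 4.6194


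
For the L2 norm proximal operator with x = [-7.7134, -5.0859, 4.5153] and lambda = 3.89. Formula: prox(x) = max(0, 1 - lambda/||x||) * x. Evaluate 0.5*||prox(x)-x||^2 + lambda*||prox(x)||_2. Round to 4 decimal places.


Step 1: Compute ||x||.
||x|| = 10.2835
Step 2: Compute scaling factor.
scale = max(0, 1 - 3.89/10.2835) = 0.6217
Step 3: prox(x) = [-4.7956, -3.162, 2.8073]
||prox(x)|| = 6.3935
Step 4: Proximal objective.
0.5*||prox-x||^2 = 7.5661
lambda*||prox|| = 24.8707
Total = 32.4369


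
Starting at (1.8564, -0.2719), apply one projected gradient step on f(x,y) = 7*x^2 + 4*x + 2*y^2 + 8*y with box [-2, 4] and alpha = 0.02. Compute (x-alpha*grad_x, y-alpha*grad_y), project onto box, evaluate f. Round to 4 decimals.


Step 1: Compute gradient at (1.8564, -0.2719).
grad_x = 2*7*1.8564 + 4 = 29.9896
grad_y = 2*2*-0.2719 + 8 = 6.9124
Step 2: Gradient step.
x_raw = 1.8564 - 0.02*29.9896 = 1.2566
y_raw = -0.2719 - 0.02*6.9124 = -0.4101
Step 3: Project onto [-2, 4].
x_proj = clip(1.2566) = 1.2566
y_proj = clip(-0.4101) = -0.4101
Step 4: Evaluate f.
f(1.2566, -0.4101) = 13.1351


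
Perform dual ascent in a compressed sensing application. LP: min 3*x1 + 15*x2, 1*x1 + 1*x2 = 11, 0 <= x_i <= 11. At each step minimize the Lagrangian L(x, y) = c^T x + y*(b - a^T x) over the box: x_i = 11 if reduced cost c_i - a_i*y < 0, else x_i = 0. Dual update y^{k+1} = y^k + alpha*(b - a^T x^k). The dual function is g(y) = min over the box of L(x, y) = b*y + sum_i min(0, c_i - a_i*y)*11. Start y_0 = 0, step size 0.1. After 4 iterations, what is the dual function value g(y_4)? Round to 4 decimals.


Dual ascent for LP: min 3*x1 + 15*x2, 1*x1 + 1*x2 = 11, 0 <= x_i <= 11
Step 1: y^k = 0.0, reduced costs: (3.0, 15.0)
  x^k = (0.0, 0.0), subgradient = b - a^T x = 11.0
  y^{k+1} = 0.0 + 0.1*11.0 = 1.1
Step 2: y^k = 1.1, reduced costs: (1.9, 13.9)
  x^k = (0.0, 0.0), subgradient = b - a^T x = 11.0
  y^{k+1} = 1.1 + 0.1*11.0 = 2.2
Step 3: y^k = 2.2, reduced costs: (0.8, 12.8)
  x^k = (0.0, 0.0), subgradient = b - a^T x = 11.0
  y^{k+1} = 2.2 + 0.1*11.0 = 3.3
Step 4: y^k = 3.3, reduced costs: (-0.3, 11.7)
  x^k = (11.0, 0.0), subgradient = b - a^T x = 0.0
  y^{k+1} = 3.3 + 0.1*0.0 = 3.3
Dual objective at y_4 = 3.3: reduced costs (-0.3, 11.7), box minimizer x = (11.0, 0.0)
g(y_4) = b*y + (c1 - a1*y)*x1 + (c2 - a2*y)*x2 = 11*3.3 + (-0.3)*11.0 + 11.7*0.0 = 36.3 - 3.3 + 0.0 = 33.0


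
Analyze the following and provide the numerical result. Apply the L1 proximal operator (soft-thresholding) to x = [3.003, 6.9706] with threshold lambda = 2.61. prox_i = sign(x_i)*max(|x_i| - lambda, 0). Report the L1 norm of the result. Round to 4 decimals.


Soft-thresholding with lambda = 2.61:
prox(3.003) = sign(3.003)*max(|3.003| - 2.61, 0) = 0.393
prox(6.9706) = sign(6.9706)*max(|6.9706| - 2.61, 0) = 4.3606
prox(x) = [0.393, 4.3606]
||prox(x)||_1 = 0.393 + 4.3606 = 4.7536


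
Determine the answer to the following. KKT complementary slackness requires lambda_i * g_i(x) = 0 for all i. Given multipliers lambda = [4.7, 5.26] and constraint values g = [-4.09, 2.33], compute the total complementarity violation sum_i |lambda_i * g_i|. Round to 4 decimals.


KKT complementary slackness check:
lambda_1 * g_1 = 4.7 * -4.09 = -19.223
lambda_2 * g_2 = 5.26 * 2.33 = 12.2558
Total violation = 19.223 + 12.2558 = 31.4788


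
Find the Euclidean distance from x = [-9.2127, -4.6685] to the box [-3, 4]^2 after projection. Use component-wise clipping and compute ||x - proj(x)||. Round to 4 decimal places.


Project each component onto [-3, 4].
clip(-9.2127) = -3.0, clip(-4.6685) = -3.0
Projection = [-3.0, -3.0]
Squared diffs: [38.5976, 2.7839]
Distance = sqrt(41.3815) = 6.4328


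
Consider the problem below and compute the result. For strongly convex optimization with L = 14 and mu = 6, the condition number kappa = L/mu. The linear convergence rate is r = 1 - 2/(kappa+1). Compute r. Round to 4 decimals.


Step 1: Compute the condition number.
kappa = L/mu = 14/6 = 2.3333
Step 2: Compute the convergence rate.
r = 1 - 2/(kappa + 1) = 1 - 2*mu/(L + mu) = (L - mu)/(L + mu) = 8/20 = 0.4


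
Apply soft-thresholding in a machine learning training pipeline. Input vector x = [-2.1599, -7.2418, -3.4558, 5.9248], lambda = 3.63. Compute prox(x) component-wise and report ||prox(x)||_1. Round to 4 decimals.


Soft-thresholding with lambda = 3.63:
prox(-2.1599) = sign(-2.1599)*max(|-2.1599| - 3.63, 0) = 0.0
prox(-7.2418) = sign(-7.2418)*max(|-7.2418| - 3.63, 0) = -3.6118
prox(-3.4558) = sign(-3.4558)*max(|-3.4558| - 3.63, 0) = 0.0
prox(5.9248) = sign(5.9248)*max(|5.9248| - 3.63, 0) = 2.2948
prox(x) = [0.0, -3.6118, 0.0, 2.2948]
||prox(x)||_1 = 0.0 + 3.6118 + 0.0 + 2.2948 = 5.9066


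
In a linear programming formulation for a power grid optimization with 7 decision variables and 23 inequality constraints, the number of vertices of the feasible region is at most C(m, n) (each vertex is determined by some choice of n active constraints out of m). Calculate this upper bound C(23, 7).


Each vertex corresponds to some choice of n active constraints out of m, so the number of vertices is at most C(m, n) = m! / (n!(m-n)!).
m = 23, n = 7
Numerator: 23 * 22 * 21 * 20 * 19 * 18 * 17
Denominator: 7! = 5040
C(23, 7) = 245157


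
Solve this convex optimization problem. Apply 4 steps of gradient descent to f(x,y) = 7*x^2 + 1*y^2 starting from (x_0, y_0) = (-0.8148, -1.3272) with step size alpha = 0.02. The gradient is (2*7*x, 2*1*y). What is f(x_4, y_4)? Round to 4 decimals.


Gradient descent on f(x,y) = 7*x^2 + 1*y^2.
Starting point: (-0.8148, -1.3272), alpha = 0.02
Step 1: grad_x = 2*7*-0.8148 = -11.4072, grad_y = 2*1*-1.3272 = -2.6544
  x_1 = -0.8148 - 0.02*-11.4072 = -0.5867
  y_1 = -1.3272 - 0.02*-2.6544 = -1.2741
Step 2: grad_x = 2*7*-0.5867 = -8.2132, grad_y = 2*1*-1.2741 = -2.5482
  x_2 = -0.5867 - 0.02*-8.2132 = -0.4224
  y_2 = -1.2741 - 0.02*-2.5482 = -1.2231
Step 3: grad_x = 2*7*-0.4224 = -5.9135, grad_y = 2*1*-1.2231 = -2.4463
  x_3 = -0.4224 - 0.02*-5.9135 = -0.3041
  y_3 = -1.2231 - 0.02*-2.4463 = -1.1742
Step 4: grad_x = 2*7*-0.3041 = -4.2577, grad_y = 2*1*-1.1742 = -2.3484
  x_4 = -0.3041 - 0.02*-4.2577 = -0.219
  y_4 = -1.1742 - 0.02*-2.3484 = -1.1273
f(-0.219, -1.1273) = 7*(-0.219)^2 + 1*(-1.1273)^2 = 1.6063


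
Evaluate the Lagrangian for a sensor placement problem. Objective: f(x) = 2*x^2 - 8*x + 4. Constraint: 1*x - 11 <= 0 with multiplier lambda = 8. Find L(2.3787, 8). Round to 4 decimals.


Step 1: Evaluate f(x).
f(2.3787) = 2*2.3787^2 - 8*2.3787 + 4 = -3.7132
Step 2: Evaluate g(x).
g(2.3787) = 1*2.3787 - 11 = -8.6213
Step 3: Compute Lagrangian.
L = -3.7132 + 8*-8.6213 = -72.6836


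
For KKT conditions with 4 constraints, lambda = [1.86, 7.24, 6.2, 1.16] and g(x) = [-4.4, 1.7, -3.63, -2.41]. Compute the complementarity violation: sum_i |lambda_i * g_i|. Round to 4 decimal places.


KKT complementary slackness check:
lambda_1 * g_1 = 1.86 * -4.4 = -8.184
lambda_2 * g_2 = 7.24 * 1.7 = 12.308
lambda_3 * g_3 = 6.2 * -3.63 = -22.506
lambda_4 * g_4 = 1.16 * -2.41 = -2.7956
Total violation = 8.184 + 12.308 + 22.506 + 2.7956 = 45.7936


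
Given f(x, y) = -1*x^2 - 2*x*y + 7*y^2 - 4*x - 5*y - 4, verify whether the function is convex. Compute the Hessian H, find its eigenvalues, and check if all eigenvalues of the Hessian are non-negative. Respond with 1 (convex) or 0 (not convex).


The Hessian of f(x,y) = -1*x^2 - 2*x*y + 7*y^2 - 4*x - 5*y - 4 is:
H = [[-2, -2], [-2, 14]]
Trace = -2 + 14 = 12
Determinant = -2*14 - (-2)^2 = -32
Discriminant = (12)^2 - 4*-32 = 272.0
Eigenvalues: lambda_1 = -2.2462, lambda_2 = 14.2462
The function is not convex.

0


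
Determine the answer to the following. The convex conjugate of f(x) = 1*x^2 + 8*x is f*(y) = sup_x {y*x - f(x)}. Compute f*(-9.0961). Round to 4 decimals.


f*(y) = sup_x {y*x - a*x^2 - b*x} = sup_x {(y-b)*x - a*x^2}
FOC: (y - b) - 2a*x = 0 => x* = (y - b)/(2a)
x* = (-9.0961 - 8)/(2*1) = -8.5481
f*(-9.0961) = (y-b)^2/(4a) = (-9.0961 - 8)^2/(4*1)
= 292.2766/4 = 73.0692


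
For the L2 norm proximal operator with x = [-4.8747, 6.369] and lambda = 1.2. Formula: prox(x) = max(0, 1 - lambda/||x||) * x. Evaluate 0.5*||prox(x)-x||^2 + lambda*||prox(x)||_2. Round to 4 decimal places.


Step 1: Compute ||x||.
||x|| = 8.0204
Step 2: Compute scaling factor.
scale = max(0, 1 - 1.2/8.0204) = 0.8504
Step 3: prox(x) = [-4.1454, 5.4161]
||prox(x)|| = 6.8204
Step 4: Proximal objective.
0.5*||prox-x||^2 = 0.72
lambda*||prox|| = 8.1845
Total = 8.9045


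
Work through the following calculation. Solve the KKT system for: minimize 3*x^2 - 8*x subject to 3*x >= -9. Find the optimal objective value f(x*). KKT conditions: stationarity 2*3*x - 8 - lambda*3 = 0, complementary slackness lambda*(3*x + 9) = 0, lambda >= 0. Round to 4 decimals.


Step 1: Try lambda = 0 (constraint inactive).
Stationarity: 2*3*x - 8 = 0
x* = 8/(2*3) = 4/3 = 1.3333 (rounded; the exact value 4/3 is used below)
Check constraint: 3*1.3333 = 3.9999 >= -9 -- satisfied.
Step 2: Compute optimal value.
f(x*) = 3*(4/3)^2 - 8*(4/3) = -5.3333


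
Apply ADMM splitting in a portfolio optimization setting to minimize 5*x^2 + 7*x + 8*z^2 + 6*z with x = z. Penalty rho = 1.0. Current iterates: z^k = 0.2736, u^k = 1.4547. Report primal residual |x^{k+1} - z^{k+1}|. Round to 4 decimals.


ADMM iteration with rho = 1.0, z^k = 0.2736, u^k = 1.4547
Step 1: x-update.
Minimize 5*x^2 + 7*x + (1.0/2)*(x - 0.2736 + 1.4547)^2
FOC: (2*5 + 1.0)*x = -7 + 1.0*(0.2736 - 1.4547)
x^{k+1} = -0.7437
Step 2: z-update.
Minimize 8*z^2 + 6*z + (1.0/2)*(-0.7437 - z + 1.4547)^2
FOC: (2*8 + 1.0)*z = -6 + 1.0*(-0.7437 + 1.4547)
z^{k+1} = -0.3111
Step 3: u-update.
u^{k+1} = 1.4547 - 0.7437 + 0.3111 = 1.0221
Step 4: Primal residual = |-0.7437 + 0.3111| = 0.4326


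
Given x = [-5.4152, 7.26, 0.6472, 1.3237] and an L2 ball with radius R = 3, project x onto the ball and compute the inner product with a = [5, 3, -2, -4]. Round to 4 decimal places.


Step 1: Compute ||x|| (intermediates to 6 decimals).
||x|| = sqrt((-5.4152)^2 + 7.26^2 + 0.6472^2 + 1.3237^2) = 9.176221
Step 2: Project.
Since ||x|| > R, scale = R/||x|| = 3/9.176221 = 0.326932, proj(x) = scale * x
proj(x) = [-1.770402, 2.373526, 0.21159, 0.43276]
Step 3: Dot product.
a^T * proj(x) = 5*(-1.770402) + 3*2.373526 - 2*0.21159 - 4*0.43276 = -3.8857


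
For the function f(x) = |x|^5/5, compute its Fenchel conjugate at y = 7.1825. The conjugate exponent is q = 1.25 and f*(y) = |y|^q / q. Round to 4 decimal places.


The conjugate exponent q satisfies 1/p + 1/q = 1.
p = 5, so q = 5/(5 - 1) = 1.25
|y|^q = 7.1825^1.25 = 11.7583
f*(7.1825) = 11.7583 / 1.25 = 9.4066


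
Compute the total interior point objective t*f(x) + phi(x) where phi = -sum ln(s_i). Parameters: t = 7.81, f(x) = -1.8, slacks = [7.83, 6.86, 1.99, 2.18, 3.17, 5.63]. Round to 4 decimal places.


Step 1: Compute log-barrier.
ln values: [2.058, 1.9257, 0.6881, 0.7793, 1.1537, 1.7281]
phi = -(2.058 + 1.9257 + 0.6881 + 0.7793 + 1.1537 + 1.7281) = -8.333
Step 2: Compute augmented objective.
t*f(x) = 7.81*-1.8 = -14.058
Total = -14.058 - 8.333 = -22.391


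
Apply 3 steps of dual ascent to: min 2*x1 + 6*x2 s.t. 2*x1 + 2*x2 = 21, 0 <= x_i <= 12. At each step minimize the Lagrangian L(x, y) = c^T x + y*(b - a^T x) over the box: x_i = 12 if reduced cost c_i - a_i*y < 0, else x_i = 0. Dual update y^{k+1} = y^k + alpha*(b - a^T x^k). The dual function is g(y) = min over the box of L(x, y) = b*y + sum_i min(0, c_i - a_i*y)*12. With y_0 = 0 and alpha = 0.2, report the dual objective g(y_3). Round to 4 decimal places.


Dual ascent for LP: min 2*x1 + 6*x2, 2*x1 + 2*x2 = 21, 0 <= x_i <= 12
Step 1: y^k = 0.0, reduced costs: (2.0, 6.0)
  x^k = (0.0, 0.0), subgradient = b - a^T x = 21.0
  y^{k+1} = 0.0 + 0.2*21.0 = 4.2
Step 2: y^k = 4.2, reduced costs: (-6.4, -2.4)
  x^k = (12.0, 12.0), subgradient = b - a^T x = -27.0
  y^{k+1} = 4.2 + 0.2*-27.0 = -1.2
Step 3: y^k = -1.2, reduced costs: (4.4, 8.4)
  x^k = (0.0, 0.0), subgradient = b - a^T x = 21.0
  y^{k+1} = -1.2 + 0.2*21.0 = 3.0
Dual objective at y_3 = 3.0: reduced costs (-4.0, 0.0), box minimizer x = (12.0, 0.0)
g(y_3) = b*y + (c1 - a1*y)*x1 + (c2 - a2*y)*x2 = 21*3.0 + (-4.0)*12.0 + 0.0*0.0 = 63.0 - 48.0 + 0.0 = 15.0


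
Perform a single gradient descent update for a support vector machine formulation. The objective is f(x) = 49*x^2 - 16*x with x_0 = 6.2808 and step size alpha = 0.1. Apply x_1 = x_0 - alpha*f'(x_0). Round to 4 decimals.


We compute the gradient at x_0 and apply the update.
f'(x) = 98*x - 16
f'(6.2808) = 98*6.2808 - 16 = 599.5184
x_1 = 6.2808 - 0.1*599.5184 = -53.671


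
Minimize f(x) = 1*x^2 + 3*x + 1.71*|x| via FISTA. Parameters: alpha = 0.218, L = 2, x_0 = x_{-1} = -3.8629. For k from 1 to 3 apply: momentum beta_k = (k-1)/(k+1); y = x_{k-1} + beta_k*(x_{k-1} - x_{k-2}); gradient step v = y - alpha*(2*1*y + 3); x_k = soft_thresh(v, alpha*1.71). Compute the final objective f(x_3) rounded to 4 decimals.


FISTA on f(x) = 1*x^2 + 3*x + 1.71*|x|
L = 2, alpha = 0.218
Iteration 1: beta = 0.0, y = -3.8629 + 0.0*(-3.8629 + 3.8629) = -3.8629
  grad(y) = -4.7258, v = y - alpha*grad = -2.8327
  prox(v) = soft_thresh(-2.8327, 0.3728) = -2.4599
Iteration 2: beta = 0.3333, y = -2.4599 + 0.3333*(-2.4599 + 3.8629) = -1.9922
  grad(y) = -0.9845, v = y - alpha*grad = -1.7776
  prox(v) = soft_thresh(-1.7776, 0.3728) = -1.4048
Iteration 3: beta = 0.5, y = -1.4048 + 0.5*(-1.4048 + 2.4599) = -0.8773
  grad(y) = 1.2454, v = y - alpha*grad = -1.1488
  prox(v) = soft_thresh(-1.1488, 0.3728) = -0.776
f(x_3) = 1*(-0.776)^2 + 3*(-0.776) + 1.71*|-0.776| = -0.3989


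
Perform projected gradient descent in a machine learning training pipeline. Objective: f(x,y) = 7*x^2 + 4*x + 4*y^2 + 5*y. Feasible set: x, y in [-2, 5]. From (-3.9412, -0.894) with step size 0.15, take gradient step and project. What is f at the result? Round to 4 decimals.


Step 1: Compute gradient at (-3.9412, -0.894).
grad_x = 2*7*-3.9412 + 4 = -51.1768
grad_y = 2*4*-0.894 + 5 = -2.152
Step 2: Gradient step.
x_raw = -3.9412 - 0.15*-51.1768 = 3.7353
y_raw = -0.894 - 0.15*-2.152 = -0.5712
Step 3: Project onto [-2, 5].
x_proj = clip(3.7353) = 3.7353
y_proj = clip(-0.5712) = -0.5712
Step 4: Evaluate f.
f(3.7353, -0.5712) = 111.0587


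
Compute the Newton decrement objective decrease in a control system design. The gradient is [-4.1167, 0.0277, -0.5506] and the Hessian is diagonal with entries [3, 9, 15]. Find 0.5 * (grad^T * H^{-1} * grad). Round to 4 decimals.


Step 1: H is diagonal, so H^(-1) * g = [-1.3722, 0.0031, -0.0367].
Step 2: g^T H^(-1) g = sum_i g_i^2 / H_ii
  = (-4.1167)^2/3 + (0.0277)^2/9 + (-0.5506)^2/15
  = 5.6491 + 0.0001 + 0.0202 = 5.6694
Step 3: Objective decrease = 0.5 * g^T H^(-1) g = 2.8347


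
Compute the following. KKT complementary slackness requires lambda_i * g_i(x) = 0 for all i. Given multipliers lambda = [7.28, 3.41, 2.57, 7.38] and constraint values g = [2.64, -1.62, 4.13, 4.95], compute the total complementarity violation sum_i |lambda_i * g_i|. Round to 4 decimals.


KKT complementary slackness check:
lambda_1 * g_1 = 7.28 * 2.64 = 19.2192
lambda_2 * g_2 = 3.41 * -1.62 = -5.5242
lambda_3 * g_3 = 2.57 * 4.13 = 10.6141
lambda_4 * g_4 = 7.38 * 4.95 = 36.531
Total violation = 19.2192 + 5.5242 + 10.6141 + 36.531 = 71.8885


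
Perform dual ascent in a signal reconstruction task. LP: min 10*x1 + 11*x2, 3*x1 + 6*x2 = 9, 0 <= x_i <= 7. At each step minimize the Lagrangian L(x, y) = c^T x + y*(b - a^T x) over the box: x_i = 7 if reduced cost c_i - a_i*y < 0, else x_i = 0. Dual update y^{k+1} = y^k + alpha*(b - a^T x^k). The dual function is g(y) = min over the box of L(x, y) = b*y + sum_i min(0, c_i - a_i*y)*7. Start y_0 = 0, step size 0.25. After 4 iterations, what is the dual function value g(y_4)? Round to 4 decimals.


Dual ascent for LP: min 10*x1 + 11*x2, 3*x1 + 6*x2 = 9, 0 <= x_i <= 7
Step 1: y^k = 0.0, reduced costs: (10.0, 11.0)
  x^k = (0.0, 0.0), subgradient = b - a^T x = 9.0
  y^{k+1} = 0.0 + 0.25*9.0 = 2.25
Step 2: y^k = 2.25, reduced costs: (3.25, -2.5)
  x^k = (0.0, 7.0), subgradient = b - a^T x = -33.0
  y^{k+1} = 2.25 + 0.25*-33.0 = -6.0
Step 3: y^k = -6.0, reduced costs: (28.0, 47.0)
  x^k = (0.0, 0.0), subgradient = b - a^T x = 9.0
  y^{k+1} = -6.0 + 0.25*9.0 = -3.75
Step 4: y^k = -3.75, reduced costs: (21.25, 33.5)
  x^k = (0.0, 0.0), subgradient = b - a^T x = 9.0
  y^{k+1} = -3.75 + 0.25*9.0 = -1.5
Dual objective at y_4 = -1.5: reduced costs (14.5, 20.0), box minimizer x = (0.0, 0.0)
g(y_4) = b*y + (c1 - a1*y)*x1 + (c2 - a2*y)*x2 = 9*(-1.5) + 14.5*0.0 + 20.0*0.0 = -13.5 + 0.0 + 0.0 = -13.5


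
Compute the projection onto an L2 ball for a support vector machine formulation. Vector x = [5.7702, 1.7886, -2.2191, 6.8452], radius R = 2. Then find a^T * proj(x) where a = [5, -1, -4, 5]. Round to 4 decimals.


Step 1: Compute ||x|| (intermediates to 6 decimals).
||x|| = sqrt(5.7702^2 + 1.7886^2 + (-2.2191)^2 + 6.8452^2) = 9.395502
Step 2: Project.
Since ||x|| > R, scale = R/||x|| = 2/9.395502 = 0.212868, proj(x) = scale * x
proj(x) = [1.228291, 0.380736, -0.472375, 1.457124]
Step 3: Dot product.
a^T * proj(x) = 5*1.228291 - 1*0.380736 - 4*(-0.472375) + 5*1.457124 = 14.9358


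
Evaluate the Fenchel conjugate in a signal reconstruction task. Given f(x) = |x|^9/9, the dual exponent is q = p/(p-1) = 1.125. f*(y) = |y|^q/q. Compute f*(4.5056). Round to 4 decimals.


The conjugate exponent q satisfies 1/p + 1/q = 1.
p = 9, so q = 9/(9 - 1) = 1.125
|y|^q = 4.5056^1.125 = 5.4384
f*(4.5056) = 5.4384 / 1.125 = 4.8341


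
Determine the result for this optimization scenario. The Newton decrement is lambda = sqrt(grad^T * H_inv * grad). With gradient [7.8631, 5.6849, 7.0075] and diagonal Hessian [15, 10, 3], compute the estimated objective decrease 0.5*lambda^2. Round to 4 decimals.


Step 1: H is diagonal, so H^(-1) * g = [0.5242, 0.5685, 2.3358].
Step 2: g^T H^(-1) g = sum_i g_i^2 / H_ii
  = (7.8631)^2/15 + (5.6849)^2/10 + (7.0075)^2/3
  = 4.1219 + 3.2318 + 16.3684 = 23.7221
Step 3: Objective decrease = 0.5 * g^T H^(-1) g = 11.861


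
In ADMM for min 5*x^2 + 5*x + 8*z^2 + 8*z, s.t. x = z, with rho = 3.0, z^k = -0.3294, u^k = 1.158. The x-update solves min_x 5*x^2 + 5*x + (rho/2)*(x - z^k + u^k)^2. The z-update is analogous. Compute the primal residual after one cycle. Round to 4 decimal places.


ADMM iteration with rho = 3.0, z^k = -0.3294, u^k = 1.158
Step 1: x-update.
Minimize 5*x^2 + 5*x + (3.0/2)*(x + 0.3294 + 1.158)^2
FOC: (2*5 + 3.0)*x = -5 + 3.0*(-0.3294 - 1.158)
x^{k+1} = -0.7279
Step 2: z-update.
Minimize 8*z^2 + 8*z + (3.0/2)*(-0.7279 - z + 1.158)^2
FOC: (2*8 + 3.0)*z = -8 + 3.0*(-0.7279 + 1.158)
z^{k+1} = -0.3531
Step 3: u-update.
u^{k+1} = 1.158 - 0.7279 + 0.3531 = 0.7833
Step 4: Primal residual = |-0.7279 + 0.3531| = 0.3747


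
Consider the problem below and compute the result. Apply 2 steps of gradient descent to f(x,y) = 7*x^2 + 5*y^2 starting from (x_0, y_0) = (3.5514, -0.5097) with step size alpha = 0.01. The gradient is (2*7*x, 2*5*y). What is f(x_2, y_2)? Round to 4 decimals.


Gradient descent on f(x,y) = 7*x^2 + 5*y^2.
Starting point: (3.5514, -0.5097), alpha = 0.01
Step 1: grad_x = 2*7*3.5514 = 49.7196, grad_y = 2*5*-0.5097 = -5.097
  x_1 = 3.5514 - 0.01*49.7196 = 3.0542
  y_1 = -0.5097 - 0.01*-5.097 = -0.4587
Step 2: grad_x = 2*7*3.0542 = 42.7589, grad_y = 2*5*-0.4587 = -4.5873
  x_2 = 3.0542 - 0.01*42.7589 = 2.6266
  y_2 = -0.4587 - 0.01*-4.5873 = -0.4129
f(2.6266, -0.4129) = 7*2.6266^2 + 5*(-0.4129)^2 = 49.146


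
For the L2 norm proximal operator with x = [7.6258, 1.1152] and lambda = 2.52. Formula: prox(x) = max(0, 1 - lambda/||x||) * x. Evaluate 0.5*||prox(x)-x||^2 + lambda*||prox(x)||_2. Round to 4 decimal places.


Step 1: Compute ||x||.
||x|| = 7.7069
Step 2: Compute scaling factor.
scale = max(0, 1 - 2.52/7.7069) = 0.673
Step 3: prox(x) = [5.1323, 0.7506]
||prox(x)|| = 5.1869
Step 4: Proximal objective.
0.5*||prox-x||^2 = 3.1752
lambda*||prox|| = 13.071
Total = 16.2462


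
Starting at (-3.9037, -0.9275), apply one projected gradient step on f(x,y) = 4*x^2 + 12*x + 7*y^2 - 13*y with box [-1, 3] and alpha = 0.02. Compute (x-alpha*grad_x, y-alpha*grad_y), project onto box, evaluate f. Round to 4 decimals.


Step 1: Compute gradient at (-3.9037, -0.9275).
grad_x = 2*4*-3.9037 + 12 = -19.2296
grad_y = 2*7*-0.9275 - 13 = -25.985
Step 2: Gradient step.
x_raw = -3.9037 - 0.02*-19.2296 = -3.5191
y_raw = -0.9275 - 0.02*-25.985 = -0.4078
Step 3: Project onto [-1, 3].
x_proj = clip(-3.5191) = -1.0
y_proj = clip(-0.4078) = -0.4078
Step 4: Evaluate f.
f(-1.0, -0.4078) = -1.5345


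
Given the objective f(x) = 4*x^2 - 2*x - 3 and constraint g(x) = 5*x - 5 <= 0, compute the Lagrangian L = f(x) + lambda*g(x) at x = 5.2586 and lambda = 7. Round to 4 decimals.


Step 1: Evaluate f(x).
f(5.2586) = 4*5.2586^2 - 2*5.2586 - 3 = 97.0943
Step 2: Evaluate g(x).
g(5.2586) = 5*5.2586 - 5 = 21.293
Step 3: Compute Lagrangian.
L = 97.0943 + 7*21.293 = 246.1453


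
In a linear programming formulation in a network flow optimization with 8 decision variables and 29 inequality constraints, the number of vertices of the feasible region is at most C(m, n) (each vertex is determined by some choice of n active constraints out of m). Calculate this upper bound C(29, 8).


Each vertex corresponds to some choice of n active constraints out of m, so the number of vertices is at most C(m, n) = m! / (n!(m-n)!).
m = 29, n = 8
Numerator: 29 * 28 * 27 * 26 * 25 * 24 * 23 * 22
Denominator: 8! = 40320
C(29, 8) = 4292145


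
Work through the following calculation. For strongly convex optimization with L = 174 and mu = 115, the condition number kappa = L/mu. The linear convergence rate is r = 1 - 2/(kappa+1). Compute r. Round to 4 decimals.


Step 1: Compute the condition number.
kappa = L/mu = 174/115 = 1.513
Step 2: Compute the convergence rate.
r = 1 - 2/(kappa + 1) = 1 - 2*mu/(L + mu) = (L - mu)/(L + mu) = 59/289 = 0.2042


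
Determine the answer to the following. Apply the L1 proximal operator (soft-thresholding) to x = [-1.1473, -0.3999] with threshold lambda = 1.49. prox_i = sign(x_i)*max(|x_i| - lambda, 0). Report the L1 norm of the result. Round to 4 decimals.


Soft-thresholding with lambda = 1.49:
prox(-1.1473) = sign(-1.1473)*max(|-1.1473| - 1.49, 0) = 0.0
prox(-0.3999) = sign(-0.3999)*max(|-0.3999| - 1.49, 0) = 0.0
prox(x) = [0.0, 0.0]
||prox(x)||_1 = 0.0 + 0.0 = 0.0


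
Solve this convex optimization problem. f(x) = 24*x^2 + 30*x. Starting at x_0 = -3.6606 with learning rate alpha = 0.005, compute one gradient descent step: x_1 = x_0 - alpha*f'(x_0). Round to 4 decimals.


We compute the gradient at x_0 and apply the update.
f'(x) = 48*x + 30
f'(-3.6606) = 48*-3.6606 + 30 = -145.7088
x_1 = -3.6606 - 0.005*-145.7088 = -2.9321


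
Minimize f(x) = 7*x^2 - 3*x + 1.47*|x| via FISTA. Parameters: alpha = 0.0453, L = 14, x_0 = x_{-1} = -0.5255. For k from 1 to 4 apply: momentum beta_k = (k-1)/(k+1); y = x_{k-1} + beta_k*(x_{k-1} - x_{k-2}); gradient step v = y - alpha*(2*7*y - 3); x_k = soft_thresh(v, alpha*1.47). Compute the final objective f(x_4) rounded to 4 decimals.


FISTA on f(x) = 7*x^2 - 3*x + 1.47*|x|
L = 14, alpha = 0.0453
Iteration 1: beta = 0.0, y = -0.5255 + 0.0*(-0.5255 + 0.5255) = -0.5255
  grad(y) = -10.357, v = y - alpha*grad = -0.0563
  prox(v) = soft_thresh(-0.0563, 0.0666) = 0.0
Iteration 2: beta = 0.3333, y = 0.0 + 0.3333*(0.0 + 0.5255) = 0.1752
  grad(y) = -0.5477, v = y - alpha*grad = 0.2
  prox(v) = soft_thresh(0.2, 0.0666) = 0.1334
Iteration 3: beta = 0.5, y = 0.1334 + 0.5*(0.1334 - 0.0) = 0.2001
  grad(y) = -0.1989, v = y - alpha*grad = 0.2091
  prox(v) = soft_thresh(0.2091, 0.0666) = 0.1425
Iteration 4: beta = 0.6, y = 0.1425 + 0.6*(0.1425 - 0.1334) = 0.148
  grad(y) = -0.9285, v = y - alpha*grad = 0.19
  prox(v) = soft_thresh(0.19, 0.0666) = 0.1234
f(x_4) = 7*0.1234^2 - 3*0.1234 + 1.47*|0.1234| = -0.0822


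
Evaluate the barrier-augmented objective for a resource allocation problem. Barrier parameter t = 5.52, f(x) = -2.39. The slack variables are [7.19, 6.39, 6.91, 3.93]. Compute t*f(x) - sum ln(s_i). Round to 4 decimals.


Step 1: Compute log-barrier.
ln values: [1.9727, 1.8547, 1.933, 1.3686]
phi = -(1.9727 + 1.8547 + 1.933 + 1.3686) = -7.129
Step 2: Compute augmented objective.
t*f(x) = 5.52*-2.39 = -13.1928
Total = -13.1928 - 7.129 = -20.3218


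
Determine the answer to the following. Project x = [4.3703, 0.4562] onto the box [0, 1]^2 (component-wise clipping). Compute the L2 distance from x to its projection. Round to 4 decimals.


Project each component onto [0, 1].
clip(4.3703) = 1.0, clip(0.4562) = 0.4562
Projection = [1.0, 0.4562]
Squared diffs: [11.3589, 0.0]
Distance = sqrt(11.3589) = 3.3703


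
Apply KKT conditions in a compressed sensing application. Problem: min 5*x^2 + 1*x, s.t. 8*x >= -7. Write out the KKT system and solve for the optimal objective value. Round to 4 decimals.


Step 1: Try lambda = 0 (constraint inactive).
Stationarity: 2*5*x + 1 = 0
x* = -1/(2*5) = -0.1
Check constraint: 8*-0.1 = -0.8 >= -7 -- satisfied.
Step 2: Compute optimal value.
f(x*) = 5*(-0.1)^2 + 1*(-0.1) = -0.05


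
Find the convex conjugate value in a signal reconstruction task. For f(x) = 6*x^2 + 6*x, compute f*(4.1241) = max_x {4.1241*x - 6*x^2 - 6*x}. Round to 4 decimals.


f*(y) = sup_x {y*x - a*x^2 - b*x} = sup_x {(y-b)*x - a*x^2}
FOC: (y - b) - 2a*x = 0 => x* = (y - b)/(2a)
x* = (4.1241 - 6)/(2*6) = -0.1563
f*(4.1241) = (y-b)^2/(4a) = (4.1241 - 6)^2/(4*6)
= 3.519/24 = 0.1466


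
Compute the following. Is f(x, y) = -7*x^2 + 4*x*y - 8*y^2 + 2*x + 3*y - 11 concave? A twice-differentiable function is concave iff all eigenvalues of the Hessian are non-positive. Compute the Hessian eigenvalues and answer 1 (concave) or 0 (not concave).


The Hessian of f(x,y) = -7*x^2 + 4*x*y - 8*y^2 + 2*x + 3*y - 11 is:
H = [[-14, 4], [4, -16]]
Trace = -14 - 16 = -30
Determinant = -14*-16 - (4)^2 = 208
Discriminant = (-30)^2 - 4*208 = 68.0
Eigenvalues: lambda_1 = -19.1231, lambda_2 = -10.8769
The function is concave.

1
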